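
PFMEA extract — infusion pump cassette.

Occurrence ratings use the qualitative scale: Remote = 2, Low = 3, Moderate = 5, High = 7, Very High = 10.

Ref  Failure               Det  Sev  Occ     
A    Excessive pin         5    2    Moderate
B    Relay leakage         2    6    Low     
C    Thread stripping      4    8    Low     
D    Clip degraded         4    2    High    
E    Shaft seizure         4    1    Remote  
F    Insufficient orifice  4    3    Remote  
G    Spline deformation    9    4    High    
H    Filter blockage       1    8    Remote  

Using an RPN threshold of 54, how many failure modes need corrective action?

3

RPN = Severity × Occurrence × Detection:
  A: 2 × 5 × 5 = 50
  B: 6 × 3 × 2 = 36
  C: 8 × 3 × 4 = 96
  D: 2 × 7 × 4 = 56
  E: 1 × 2 × 4 = 8
  F: 3 × 2 × 4 = 24
  G: 4 × 7 × 9 = 252
  H: 8 × 2 × 1 = 16
Modes with RPN ≥ 54: C (96), D (56), G (252) → 3.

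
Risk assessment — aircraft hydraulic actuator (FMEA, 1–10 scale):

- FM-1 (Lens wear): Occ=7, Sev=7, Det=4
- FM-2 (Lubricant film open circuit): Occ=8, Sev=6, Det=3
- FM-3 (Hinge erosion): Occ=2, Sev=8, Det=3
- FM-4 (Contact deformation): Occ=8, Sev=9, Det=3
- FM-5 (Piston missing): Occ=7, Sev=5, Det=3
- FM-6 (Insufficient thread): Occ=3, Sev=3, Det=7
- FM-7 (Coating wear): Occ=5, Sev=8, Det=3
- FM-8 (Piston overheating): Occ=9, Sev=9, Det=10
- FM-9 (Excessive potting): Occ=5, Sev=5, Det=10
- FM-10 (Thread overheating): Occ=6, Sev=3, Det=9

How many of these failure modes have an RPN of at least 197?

RPN = Severity × Occurrence × Detection:
  FM-1: 7 × 7 × 4 = 196
  FM-2: 6 × 8 × 3 = 144
  FM-3: 8 × 2 × 3 = 48
  FM-4: 9 × 8 × 3 = 216
  FM-5: 5 × 7 × 3 = 105
  FM-6: 3 × 3 × 7 = 63
  FM-7: 8 × 5 × 3 = 120
  FM-8: 9 × 9 × 10 = 810
  FM-9: 5 × 5 × 10 = 250
  FM-10: 3 × 6 × 9 = 162
Modes with RPN ≥ 197: FM-4 (216), FM-8 (810), FM-9 (250) → 3.

3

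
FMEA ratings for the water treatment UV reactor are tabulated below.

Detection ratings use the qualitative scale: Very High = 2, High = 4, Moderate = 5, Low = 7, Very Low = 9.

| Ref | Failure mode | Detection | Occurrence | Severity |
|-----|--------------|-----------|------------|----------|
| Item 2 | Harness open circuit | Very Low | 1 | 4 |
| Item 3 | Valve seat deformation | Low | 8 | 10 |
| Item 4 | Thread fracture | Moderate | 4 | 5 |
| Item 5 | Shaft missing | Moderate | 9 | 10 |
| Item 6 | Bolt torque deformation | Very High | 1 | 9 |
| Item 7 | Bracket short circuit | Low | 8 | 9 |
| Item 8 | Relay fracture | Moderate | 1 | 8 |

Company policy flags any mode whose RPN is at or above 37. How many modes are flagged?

5

RPN = Severity × Occurrence × Detection:
  Item 2: 4 × 1 × 9 = 36
  Item 3: 10 × 8 × 7 = 560
  Item 4: 5 × 4 × 5 = 100
  Item 5: 10 × 9 × 5 = 450
  Item 6: 9 × 1 × 2 = 18
  Item 7: 9 × 8 × 7 = 504
  Item 8: 8 × 1 × 5 = 40
Modes with RPN ≥ 37: Item 3 (560), Item 4 (100), Item 5 (450), Item 7 (504), Item 8 (40) → 5.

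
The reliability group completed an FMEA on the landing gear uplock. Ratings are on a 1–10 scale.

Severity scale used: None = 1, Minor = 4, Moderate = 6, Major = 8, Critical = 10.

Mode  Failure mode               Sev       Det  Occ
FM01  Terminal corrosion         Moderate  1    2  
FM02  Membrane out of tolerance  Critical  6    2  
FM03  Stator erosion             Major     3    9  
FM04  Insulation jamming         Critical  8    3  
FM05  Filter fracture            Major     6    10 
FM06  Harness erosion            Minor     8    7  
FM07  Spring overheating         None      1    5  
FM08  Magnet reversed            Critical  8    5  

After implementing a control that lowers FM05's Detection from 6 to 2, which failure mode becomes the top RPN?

FM08

RPN = Severity × Occurrence × Detection:
  FM01: 6 × 2 × 1 = 12
  FM02: 10 × 2 × 6 = 120
  FM03: 8 × 9 × 3 = 216
  FM04: 10 × 3 × 8 = 240
  FM05: 8 × 10 × 6 = 480
  FM06: 4 × 7 × 8 = 224
  FM07: 1 × 5 × 1 = 5
  FM08: 10 × 5 × 8 = 400
After action: FM05 → 8 × 10 × 2 = 160.
Revised RPNs: FM08=400, FM04=240, FM06=224, FM03=216, FM05=160, FM02=120, FM01=12, FM07=5.
Highest is now FM08 (400).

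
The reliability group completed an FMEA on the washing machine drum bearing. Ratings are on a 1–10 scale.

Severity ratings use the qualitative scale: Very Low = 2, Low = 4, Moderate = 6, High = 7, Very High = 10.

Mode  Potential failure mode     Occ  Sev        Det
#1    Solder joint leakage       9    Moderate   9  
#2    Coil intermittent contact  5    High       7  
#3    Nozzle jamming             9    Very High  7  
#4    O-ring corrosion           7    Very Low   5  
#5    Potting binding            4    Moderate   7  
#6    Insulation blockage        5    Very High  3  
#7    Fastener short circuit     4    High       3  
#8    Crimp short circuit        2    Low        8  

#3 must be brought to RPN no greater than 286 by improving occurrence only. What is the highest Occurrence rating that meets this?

#3: S=10, O=9, D=7 → current RPN = 630.
Fixed product = 70. Need 70 × O ≤ 286, so O ≤ 286/70 = 4.09.
Maximum integer Occurrence rating = 4 (gives RPN 280; O=5 would give 350 > 286).

4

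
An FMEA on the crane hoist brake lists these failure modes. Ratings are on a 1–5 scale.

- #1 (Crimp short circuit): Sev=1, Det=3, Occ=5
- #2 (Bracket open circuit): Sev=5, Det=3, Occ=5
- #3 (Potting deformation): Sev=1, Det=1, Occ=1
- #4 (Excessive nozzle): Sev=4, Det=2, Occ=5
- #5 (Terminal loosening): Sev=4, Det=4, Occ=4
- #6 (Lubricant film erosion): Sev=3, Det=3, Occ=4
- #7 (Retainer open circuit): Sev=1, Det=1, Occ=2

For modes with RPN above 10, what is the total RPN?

RPN = Severity × Occurrence × Detection:
  #1: 1 × 5 × 3 = 15
  #2: 5 × 5 × 3 = 75
  #3: 1 × 1 × 1 = 1
  #4: 4 × 5 × 2 = 40
  #5: 4 × 4 × 4 = 64
  #6: 3 × 4 × 3 = 36
  #7: 1 × 2 × 1 = 2
RPN > 10: #1 (15), #2 (75), #4 (40), #5 (64), #6 (36).
Sum: 15 + 75 + 40 + 64 + 36 = 230.

230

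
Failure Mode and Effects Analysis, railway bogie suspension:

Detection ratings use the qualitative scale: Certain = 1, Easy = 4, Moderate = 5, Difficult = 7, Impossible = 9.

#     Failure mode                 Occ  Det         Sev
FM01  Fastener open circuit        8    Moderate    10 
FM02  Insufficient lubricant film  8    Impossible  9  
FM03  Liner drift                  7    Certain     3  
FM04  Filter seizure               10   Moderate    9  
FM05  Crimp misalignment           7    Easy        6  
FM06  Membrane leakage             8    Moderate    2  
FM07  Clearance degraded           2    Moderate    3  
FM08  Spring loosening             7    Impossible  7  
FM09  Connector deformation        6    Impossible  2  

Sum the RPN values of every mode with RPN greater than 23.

2325

RPN = Severity × Occurrence × Detection:
  FM01: 10 × 8 × 5 = 400
  FM02: 9 × 8 × 9 = 648
  FM03: 3 × 7 × 1 = 21
  FM04: 9 × 10 × 5 = 450
  FM05: 6 × 7 × 4 = 168
  FM06: 2 × 8 × 5 = 80
  FM07: 3 × 2 × 5 = 30
  FM08: 7 × 7 × 9 = 441
  FM09: 2 × 6 × 9 = 108
RPN > 23: FM01 (400), FM02 (648), FM04 (450), FM05 (168), FM06 (80), FM07 (30), FM08 (441), FM09 (108).
Sum: 400 + 648 + 450 + 168 + 80 + 30 + 441 + 108 = 2325.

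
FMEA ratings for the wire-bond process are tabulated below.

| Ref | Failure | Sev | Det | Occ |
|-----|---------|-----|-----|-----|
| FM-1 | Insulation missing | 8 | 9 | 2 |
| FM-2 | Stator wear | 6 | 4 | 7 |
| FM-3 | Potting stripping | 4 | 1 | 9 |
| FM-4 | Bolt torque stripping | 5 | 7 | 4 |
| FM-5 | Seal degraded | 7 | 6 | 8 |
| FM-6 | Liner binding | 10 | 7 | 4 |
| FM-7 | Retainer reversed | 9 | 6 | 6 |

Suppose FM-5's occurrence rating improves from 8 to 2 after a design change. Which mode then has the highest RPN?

RPN = Severity × Occurrence × Detection:
  FM-1: 8 × 2 × 9 = 144
  FM-2: 6 × 7 × 4 = 168
  FM-3: 4 × 9 × 1 = 36
  FM-4: 5 × 4 × 7 = 140
  FM-5: 7 × 8 × 6 = 336
  FM-6: 10 × 4 × 7 = 280
  FM-7: 9 × 6 × 6 = 324
After action: FM-5 → 7 × 2 × 6 = 84.
Revised RPNs: FM-7=324, FM-6=280, FM-2=168, FM-1=144, FM-4=140, FM-5=84, FM-3=36.
Highest is now FM-7 (324).

FM-7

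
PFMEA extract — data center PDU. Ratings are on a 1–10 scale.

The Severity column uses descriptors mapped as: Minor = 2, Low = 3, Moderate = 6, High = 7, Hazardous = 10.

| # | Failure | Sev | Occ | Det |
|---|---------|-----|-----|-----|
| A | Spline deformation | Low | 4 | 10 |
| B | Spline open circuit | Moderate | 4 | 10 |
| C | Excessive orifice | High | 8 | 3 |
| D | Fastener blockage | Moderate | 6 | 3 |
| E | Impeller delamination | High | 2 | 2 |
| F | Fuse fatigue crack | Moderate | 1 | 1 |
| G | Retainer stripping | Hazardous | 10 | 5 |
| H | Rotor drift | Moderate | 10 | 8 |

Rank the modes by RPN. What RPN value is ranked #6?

108

RPN = Severity × Occurrence × Detection:
  A: 3 × 4 × 10 = 120
  B: 6 × 4 × 10 = 240
  C: 7 × 8 × 3 = 168
  D: 6 × 6 × 3 = 108
  E: 7 × 2 × 2 = 28
  F: 6 × 1 × 1 = 6
  G: 10 × 10 × 5 = 500
  H: 6 × 10 × 8 = 480
Sorted descending: 500, 480, 240, 168, 120, 108, 28, 6.
The sixth-highest RPN is 108 (D).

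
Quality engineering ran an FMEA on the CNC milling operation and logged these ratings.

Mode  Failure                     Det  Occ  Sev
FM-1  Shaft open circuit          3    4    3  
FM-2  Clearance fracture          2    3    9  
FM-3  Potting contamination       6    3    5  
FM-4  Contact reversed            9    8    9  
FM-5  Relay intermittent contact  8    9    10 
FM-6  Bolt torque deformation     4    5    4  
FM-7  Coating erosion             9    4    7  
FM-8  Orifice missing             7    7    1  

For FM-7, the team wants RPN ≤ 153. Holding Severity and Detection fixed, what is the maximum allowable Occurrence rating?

FM-7: S=7, O=4, D=9 → current RPN = 252.
Fixed product = 63. Need 63 × O ≤ 153, so O ≤ 153/63 = 2.43.
Maximum integer Occurrence rating = 2 (gives RPN 126; O=3 would give 189 > 153).

2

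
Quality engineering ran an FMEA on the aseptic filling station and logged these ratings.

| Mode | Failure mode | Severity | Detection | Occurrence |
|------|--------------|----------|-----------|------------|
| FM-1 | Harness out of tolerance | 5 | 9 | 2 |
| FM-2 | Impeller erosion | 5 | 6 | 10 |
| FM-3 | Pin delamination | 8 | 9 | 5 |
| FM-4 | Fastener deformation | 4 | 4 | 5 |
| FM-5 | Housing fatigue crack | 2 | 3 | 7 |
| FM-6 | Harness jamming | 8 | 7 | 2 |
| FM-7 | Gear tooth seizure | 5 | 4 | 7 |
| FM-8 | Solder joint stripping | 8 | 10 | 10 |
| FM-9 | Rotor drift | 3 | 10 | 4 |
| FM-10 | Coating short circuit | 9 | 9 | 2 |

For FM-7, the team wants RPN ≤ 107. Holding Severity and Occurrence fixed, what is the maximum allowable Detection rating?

3

FM-7: S=5, O=7, D=4 → current RPN = 140.
Fixed product = 35. Need 35 × D ≤ 107, so D ≤ 107/35 = 3.06.
Maximum integer Detection rating = 3 (gives RPN 105; D=4 would give 140 > 107).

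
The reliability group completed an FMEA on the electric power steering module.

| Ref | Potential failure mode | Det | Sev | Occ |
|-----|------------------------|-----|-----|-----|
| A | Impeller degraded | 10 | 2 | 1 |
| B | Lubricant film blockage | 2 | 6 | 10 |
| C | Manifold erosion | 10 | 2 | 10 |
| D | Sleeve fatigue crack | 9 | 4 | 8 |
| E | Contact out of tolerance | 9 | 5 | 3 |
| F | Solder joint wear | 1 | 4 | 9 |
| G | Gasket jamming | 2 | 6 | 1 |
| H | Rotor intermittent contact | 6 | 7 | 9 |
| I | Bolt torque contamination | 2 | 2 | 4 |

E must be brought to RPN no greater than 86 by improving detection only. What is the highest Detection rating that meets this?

5

E: S=5, O=3, D=9 → current RPN = 135.
Fixed product = 15. Need 15 × D ≤ 86, so D ≤ 86/15 = 5.73.
Maximum integer Detection rating = 5 (gives RPN 75; D=6 would give 90 > 86).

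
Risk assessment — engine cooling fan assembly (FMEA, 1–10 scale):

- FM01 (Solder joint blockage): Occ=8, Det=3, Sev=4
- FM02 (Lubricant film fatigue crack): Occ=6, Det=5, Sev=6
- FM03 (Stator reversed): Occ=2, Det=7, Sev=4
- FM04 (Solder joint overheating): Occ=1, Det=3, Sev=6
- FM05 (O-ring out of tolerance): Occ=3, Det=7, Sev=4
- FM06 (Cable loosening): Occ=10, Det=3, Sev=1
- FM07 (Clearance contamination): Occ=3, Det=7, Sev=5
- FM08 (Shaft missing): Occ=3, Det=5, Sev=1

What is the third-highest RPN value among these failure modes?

96

RPN = Severity × Occurrence × Detection:
  FM01: 4 × 8 × 3 = 96
  FM02: 6 × 6 × 5 = 180
  FM03: 4 × 2 × 7 = 56
  FM04: 6 × 1 × 3 = 18
  FM05: 4 × 3 × 7 = 84
  FM06: 1 × 10 × 3 = 30
  FM07: 5 × 3 × 7 = 105
  FM08: 1 × 3 × 5 = 15
Sorted descending: 180, 105, 96, 84, 56, 30, 18, 15.
The third-highest RPN is 96 (FM01).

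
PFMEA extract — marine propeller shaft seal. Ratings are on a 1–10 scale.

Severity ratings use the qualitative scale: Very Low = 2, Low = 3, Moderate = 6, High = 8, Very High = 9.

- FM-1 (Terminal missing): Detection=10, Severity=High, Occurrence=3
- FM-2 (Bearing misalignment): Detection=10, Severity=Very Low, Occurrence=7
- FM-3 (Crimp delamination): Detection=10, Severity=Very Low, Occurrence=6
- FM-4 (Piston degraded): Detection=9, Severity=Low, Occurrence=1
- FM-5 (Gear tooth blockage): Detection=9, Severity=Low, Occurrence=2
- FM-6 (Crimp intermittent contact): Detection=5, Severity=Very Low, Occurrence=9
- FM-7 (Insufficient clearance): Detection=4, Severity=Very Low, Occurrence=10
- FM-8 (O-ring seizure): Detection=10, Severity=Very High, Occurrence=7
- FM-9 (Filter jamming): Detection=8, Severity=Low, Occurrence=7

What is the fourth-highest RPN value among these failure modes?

140

RPN = Severity × Occurrence × Detection:
  FM-1: 8 × 3 × 10 = 240
  FM-2: 2 × 7 × 10 = 140
  FM-3: 2 × 6 × 10 = 120
  FM-4: 3 × 1 × 9 = 27
  FM-5: 3 × 2 × 9 = 54
  FM-6: 2 × 9 × 5 = 90
  FM-7: 2 × 10 × 4 = 80
  FM-8: 9 × 7 × 10 = 630
  FM-9: 3 × 7 × 8 = 168
Sorted descending: 630, 240, 168, 140, 120, 90, 80, 54, 27.
The fourth-highest RPN is 140 (FM-2).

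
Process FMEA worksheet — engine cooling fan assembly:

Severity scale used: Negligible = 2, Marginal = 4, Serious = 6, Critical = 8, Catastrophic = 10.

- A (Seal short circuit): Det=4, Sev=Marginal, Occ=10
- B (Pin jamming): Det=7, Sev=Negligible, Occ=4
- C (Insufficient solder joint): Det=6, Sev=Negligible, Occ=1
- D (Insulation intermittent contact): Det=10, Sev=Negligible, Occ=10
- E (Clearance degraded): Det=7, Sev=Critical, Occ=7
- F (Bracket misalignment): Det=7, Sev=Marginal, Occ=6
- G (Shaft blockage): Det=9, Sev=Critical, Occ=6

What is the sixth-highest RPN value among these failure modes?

RPN = Severity × Occurrence × Detection:
  A: 4 × 10 × 4 = 160
  B: 2 × 4 × 7 = 56
  C: 2 × 1 × 6 = 12
  D: 2 × 10 × 10 = 200
  E: 8 × 7 × 7 = 392
  F: 4 × 6 × 7 = 168
  G: 8 × 6 × 9 = 432
Sorted descending: 432, 392, 200, 168, 160, 56, 12.
The sixth-highest RPN is 56 (B).

56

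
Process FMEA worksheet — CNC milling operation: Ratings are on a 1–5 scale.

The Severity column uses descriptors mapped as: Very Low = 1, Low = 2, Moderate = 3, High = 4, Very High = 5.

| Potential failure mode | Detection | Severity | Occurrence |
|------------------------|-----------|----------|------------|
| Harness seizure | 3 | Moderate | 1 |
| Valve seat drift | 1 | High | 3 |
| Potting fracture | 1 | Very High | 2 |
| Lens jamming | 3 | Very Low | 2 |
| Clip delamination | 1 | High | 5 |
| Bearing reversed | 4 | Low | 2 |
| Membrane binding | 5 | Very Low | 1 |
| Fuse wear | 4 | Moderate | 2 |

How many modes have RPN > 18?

RPN = Severity × Occurrence × Detection:
  Harness seizure: 3 × 1 × 3 = 9
  Valve seat drift: 4 × 3 × 1 = 12
  Potting fracture: 5 × 2 × 1 = 10
  Lens jamming: 1 × 2 × 3 = 6
  Clip delamination: 4 × 5 × 1 = 20
  Bearing reversed: 2 × 2 × 4 = 16
  Membrane binding: 1 × 1 × 5 = 5
  Fuse wear: 3 × 2 × 4 = 24
Modes with RPN > 18: Clip delamination (20), Fuse wear (24) → 2.

2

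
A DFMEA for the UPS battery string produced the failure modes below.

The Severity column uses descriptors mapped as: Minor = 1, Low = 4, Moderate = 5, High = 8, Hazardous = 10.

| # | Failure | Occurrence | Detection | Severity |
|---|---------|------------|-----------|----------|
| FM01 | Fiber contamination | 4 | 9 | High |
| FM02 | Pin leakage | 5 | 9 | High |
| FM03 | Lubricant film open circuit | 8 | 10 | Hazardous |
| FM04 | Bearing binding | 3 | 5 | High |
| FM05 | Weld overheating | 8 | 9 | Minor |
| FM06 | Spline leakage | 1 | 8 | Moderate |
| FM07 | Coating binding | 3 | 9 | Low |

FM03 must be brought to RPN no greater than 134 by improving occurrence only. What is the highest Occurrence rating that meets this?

1

FM03: S=10, O=8, D=10 → current RPN = 800.
Fixed product = 100. Need 100 × O ≤ 134, so O ≤ 134/100 = 1.34.
Maximum integer Occurrence rating = 1 (gives RPN 100; O=2 would give 200 > 134).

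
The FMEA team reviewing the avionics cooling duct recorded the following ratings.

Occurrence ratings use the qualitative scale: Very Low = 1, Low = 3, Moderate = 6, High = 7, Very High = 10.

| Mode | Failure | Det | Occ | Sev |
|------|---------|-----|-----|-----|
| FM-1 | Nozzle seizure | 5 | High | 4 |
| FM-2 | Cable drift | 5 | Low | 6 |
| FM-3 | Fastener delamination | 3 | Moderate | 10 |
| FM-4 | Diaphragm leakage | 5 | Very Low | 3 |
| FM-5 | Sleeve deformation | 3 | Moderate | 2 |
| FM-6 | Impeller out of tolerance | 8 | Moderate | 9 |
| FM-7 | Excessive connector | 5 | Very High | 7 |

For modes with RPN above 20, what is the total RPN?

1228

RPN = Severity × Occurrence × Detection:
  FM-1: 4 × 7 × 5 = 140
  FM-2: 6 × 3 × 5 = 90
  FM-3: 10 × 6 × 3 = 180
  FM-4: 3 × 1 × 5 = 15
  FM-5: 2 × 6 × 3 = 36
  FM-6: 9 × 6 × 8 = 432
  FM-7: 7 × 10 × 5 = 350
RPN > 20: FM-1 (140), FM-2 (90), FM-3 (180), FM-5 (36), FM-6 (432), FM-7 (350).
Sum: 140 + 90 + 180 + 36 + 432 + 350 = 1228.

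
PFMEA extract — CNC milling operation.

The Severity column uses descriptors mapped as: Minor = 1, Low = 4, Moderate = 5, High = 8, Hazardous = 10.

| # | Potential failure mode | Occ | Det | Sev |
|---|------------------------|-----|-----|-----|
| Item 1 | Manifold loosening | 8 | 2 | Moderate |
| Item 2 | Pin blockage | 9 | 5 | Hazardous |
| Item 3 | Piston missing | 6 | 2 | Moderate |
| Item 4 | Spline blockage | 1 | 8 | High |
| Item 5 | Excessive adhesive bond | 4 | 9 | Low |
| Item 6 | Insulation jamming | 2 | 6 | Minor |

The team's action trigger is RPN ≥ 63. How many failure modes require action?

RPN = Severity × Occurrence × Detection:
  Item 1: 5 × 8 × 2 = 80
  Item 2: 10 × 9 × 5 = 450
  Item 3: 5 × 6 × 2 = 60
  Item 4: 8 × 1 × 8 = 64
  Item 5: 4 × 4 × 9 = 144
  Item 6: 1 × 2 × 6 = 12
Modes with RPN ≥ 63: Item 1 (80), Item 2 (450), Item 4 (64), Item 5 (144) → 4.

4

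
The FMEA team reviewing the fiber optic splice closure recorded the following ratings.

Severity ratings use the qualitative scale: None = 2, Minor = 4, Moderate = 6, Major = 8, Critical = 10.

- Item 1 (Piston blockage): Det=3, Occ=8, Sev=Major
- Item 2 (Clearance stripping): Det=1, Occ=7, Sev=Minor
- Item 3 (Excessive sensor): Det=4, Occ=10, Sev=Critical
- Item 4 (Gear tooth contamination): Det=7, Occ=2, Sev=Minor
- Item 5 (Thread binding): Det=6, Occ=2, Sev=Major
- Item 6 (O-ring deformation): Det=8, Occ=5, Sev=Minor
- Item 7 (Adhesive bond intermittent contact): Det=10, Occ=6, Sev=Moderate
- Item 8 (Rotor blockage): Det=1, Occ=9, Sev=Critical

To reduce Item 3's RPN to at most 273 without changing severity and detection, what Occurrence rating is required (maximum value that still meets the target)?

6

Item 3: S=10, O=10, D=4 → current RPN = 400.
Fixed product = 40. Need 40 × O ≤ 273, so O ≤ 273/40 = 6.83.
Maximum integer Occurrence rating = 6 (gives RPN 240; O=7 would give 280 > 273).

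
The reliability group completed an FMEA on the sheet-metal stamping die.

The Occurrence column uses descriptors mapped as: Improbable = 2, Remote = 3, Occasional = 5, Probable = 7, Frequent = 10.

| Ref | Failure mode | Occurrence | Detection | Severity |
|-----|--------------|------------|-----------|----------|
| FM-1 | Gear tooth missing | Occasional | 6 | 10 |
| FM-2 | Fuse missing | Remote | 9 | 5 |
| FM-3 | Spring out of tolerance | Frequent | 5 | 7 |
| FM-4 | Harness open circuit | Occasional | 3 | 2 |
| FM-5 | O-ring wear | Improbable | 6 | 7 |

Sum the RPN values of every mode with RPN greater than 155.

RPN = Severity × Occurrence × Detection:
  FM-1: 10 × 5 × 6 = 300
  FM-2: 5 × 3 × 9 = 135
  FM-3: 7 × 10 × 5 = 350
  FM-4: 2 × 5 × 3 = 30
  FM-5: 7 × 2 × 6 = 84
RPN > 155: FM-1 (300), FM-3 (350).
Sum: 300 + 350 = 650.

650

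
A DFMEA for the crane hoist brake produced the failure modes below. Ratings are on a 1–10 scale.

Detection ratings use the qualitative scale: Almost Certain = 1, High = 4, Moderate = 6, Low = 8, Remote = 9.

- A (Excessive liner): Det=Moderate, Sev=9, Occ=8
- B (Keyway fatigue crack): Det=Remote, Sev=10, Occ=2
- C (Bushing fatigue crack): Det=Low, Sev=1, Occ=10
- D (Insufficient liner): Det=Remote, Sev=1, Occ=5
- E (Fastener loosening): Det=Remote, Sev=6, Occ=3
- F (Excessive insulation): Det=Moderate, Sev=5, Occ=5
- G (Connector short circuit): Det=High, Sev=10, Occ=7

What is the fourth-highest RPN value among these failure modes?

162

RPN = Severity × Occurrence × Detection:
  A: 9 × 8 × 6 = 432
  B: 10 × 2 × 9 = 180
  C: 1 × 10 × 8 = 80
  D: 1 × 5 × 9 = 45
  E: 6 × 3 × 9 = 162
  F: 5 × 5 × 6 = 150
  G: 10 × 7 × 4 = 280
Sorted descending: 432, 280, 180, 162, 150, 80, 45.
The fourth-highest RPN is 162 (E).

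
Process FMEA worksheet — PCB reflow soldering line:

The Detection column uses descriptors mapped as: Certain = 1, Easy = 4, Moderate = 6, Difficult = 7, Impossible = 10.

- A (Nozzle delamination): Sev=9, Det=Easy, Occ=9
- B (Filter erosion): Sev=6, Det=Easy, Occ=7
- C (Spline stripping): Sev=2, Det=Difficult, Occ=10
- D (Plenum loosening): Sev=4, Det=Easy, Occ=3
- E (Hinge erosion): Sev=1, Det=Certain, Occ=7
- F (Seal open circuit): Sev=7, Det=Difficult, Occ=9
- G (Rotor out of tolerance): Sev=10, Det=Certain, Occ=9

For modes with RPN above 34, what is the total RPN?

1211

RPN = Severity × Occurrence × Detection:
  A: 9 × 9 × 4 = 324
  B: 6 × 7 × 4 = 168
  C: 2 × 10 × 7 = 140
  D: 4 × 3 × 4 = 48
  E: 1 × 7 × 1 = 7
  F: 7 × 9 × 7 = 441
  G: 10 × 9 × 1 = 90
RPN > 34: A (324), B (168), C (140), D (48), F (441), G (90).
Sum: 324 + 168 + 140 + 48 + 441 + 90 = 1211.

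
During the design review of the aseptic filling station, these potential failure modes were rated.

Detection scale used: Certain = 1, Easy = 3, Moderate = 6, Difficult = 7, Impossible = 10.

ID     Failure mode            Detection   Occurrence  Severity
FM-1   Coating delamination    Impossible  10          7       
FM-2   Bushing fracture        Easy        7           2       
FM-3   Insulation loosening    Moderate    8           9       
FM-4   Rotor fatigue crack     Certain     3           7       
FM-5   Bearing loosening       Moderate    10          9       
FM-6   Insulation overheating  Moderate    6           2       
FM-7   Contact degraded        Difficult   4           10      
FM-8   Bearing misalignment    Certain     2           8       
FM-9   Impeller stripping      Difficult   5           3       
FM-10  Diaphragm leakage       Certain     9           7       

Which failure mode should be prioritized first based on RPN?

FM-1

RPN = Severity × Occurrence × Detection:
  FM-1: 7 × 10 × 10 = 700
  FM-2: 2 × 7 × 3 = 42
  FM-3: 9 × 8 × 6 = 432
  FM-4: 7 × 3 × 1 = 21
  FM-5: 9 × 10 × 6 = 540
  FM-6: 2 × 6 × 6 = 72
  FM-7: 10 × 4 × 7 = 280
  FM-8: 8 × 2 × 1 = 16
  FM-9: 3 × 5 × 7 = 105
  FM-10: 7 × 9 × 1 = 63
Highest RPN is 700 → FM-1.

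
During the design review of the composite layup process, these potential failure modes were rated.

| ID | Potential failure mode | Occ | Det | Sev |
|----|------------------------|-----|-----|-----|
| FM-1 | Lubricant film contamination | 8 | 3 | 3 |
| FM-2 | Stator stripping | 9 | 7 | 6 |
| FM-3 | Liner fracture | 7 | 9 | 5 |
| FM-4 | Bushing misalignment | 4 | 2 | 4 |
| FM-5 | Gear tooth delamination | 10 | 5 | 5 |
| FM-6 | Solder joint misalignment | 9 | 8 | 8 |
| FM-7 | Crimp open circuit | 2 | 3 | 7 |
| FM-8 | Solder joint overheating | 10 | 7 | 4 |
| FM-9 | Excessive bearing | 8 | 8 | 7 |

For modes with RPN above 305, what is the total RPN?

1717

RPN = Severity × Occurrence × Detection:
  FM-1: 3 × 8 × 3 = 72
  FM-2: 6 × 9 × 7 = 378
  FM-3: 5 × 7 × 9 = 315
  FM-4: 4 × 4 × 2 = 32
  FM-5: 5 × 10 × 5 = 250
  FM-6: 8 × 9 × 8 = 576
  FM-7: 7 × 2 × 3 = 42
  FM-8: 4 × 10 × 7 = 280
  FM-9: 7 × 8 × 8 = 448
RPN > 305: FM-2 (378), FM-3 (315), FM-6 (576), FM-9 (448).
Sum: 378 + 315 + 576 + 448 = 1717.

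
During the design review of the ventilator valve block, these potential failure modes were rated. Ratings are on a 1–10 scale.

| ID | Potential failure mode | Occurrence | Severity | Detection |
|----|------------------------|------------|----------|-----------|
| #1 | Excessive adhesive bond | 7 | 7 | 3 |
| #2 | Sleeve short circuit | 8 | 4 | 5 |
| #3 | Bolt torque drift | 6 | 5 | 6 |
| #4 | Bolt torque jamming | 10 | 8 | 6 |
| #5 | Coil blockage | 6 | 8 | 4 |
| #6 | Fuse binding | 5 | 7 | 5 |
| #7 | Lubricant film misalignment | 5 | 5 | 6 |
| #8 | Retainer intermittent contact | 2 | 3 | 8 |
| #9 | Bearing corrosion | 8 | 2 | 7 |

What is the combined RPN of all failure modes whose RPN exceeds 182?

RPN = Severity × Occurrence × Detection:
  #1: 7 × 7 × 3 = 147
  #2: 4 × 8 × 5 = 160
  #3: 5 × 6 × 6 = 180
  #4: 8 × 10 × 6 = 480
  #5: 8 × 6 × 4 = 192
  #6: 7 × 5 × 5 = 175
  #7: 5 × 5 × 6 = 150
  #8: 3 × 2 × 8 = 48
  #9: 2 × 8 × 7 = 112
RPN > 182: #4 (480), #5 (192).
Sum: 480 + 192 = 672.

672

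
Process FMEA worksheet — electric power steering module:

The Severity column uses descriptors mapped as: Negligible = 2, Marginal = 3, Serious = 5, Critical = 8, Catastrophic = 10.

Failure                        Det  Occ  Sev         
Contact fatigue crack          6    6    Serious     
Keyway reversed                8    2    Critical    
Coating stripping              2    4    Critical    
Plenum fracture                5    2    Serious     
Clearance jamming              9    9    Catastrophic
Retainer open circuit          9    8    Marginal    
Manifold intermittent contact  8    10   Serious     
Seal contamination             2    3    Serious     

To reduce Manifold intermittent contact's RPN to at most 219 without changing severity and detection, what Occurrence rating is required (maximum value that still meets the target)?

5

Manifold intermittent contact: S=5, O=10, D=8 → current RPN = 400.
Fixed product = 40. Need 40 × O ≤ 219, so O ≤ 219/40 = 5.47.
Maximum integer Occurrence rating = 5 (gives RPN 200; O=6 would give 240 > 219).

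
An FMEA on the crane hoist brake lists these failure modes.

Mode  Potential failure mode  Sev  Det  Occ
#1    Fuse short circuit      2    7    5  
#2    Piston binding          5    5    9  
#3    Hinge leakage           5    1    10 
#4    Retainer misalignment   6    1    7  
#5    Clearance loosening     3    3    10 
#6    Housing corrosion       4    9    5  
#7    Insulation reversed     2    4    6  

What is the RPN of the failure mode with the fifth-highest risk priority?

RPN = Severity × Occurrence × Detection:
  #1: 2 × 5 × 7 = 70
  #2: 5 × 9 × 5 = 225
  #3: 5 × 10 × 1 = 50
  #4: 6 × 7 × 1 = 42
  #5: 3 × 10 × 3 = 90
  #6: 4 × 5 × 9 = 180
  #7: 2 × 6 × 4 = 48
Sorted descending: 225, 180, 90, 70, 50, 48, 42.
The fifth-highest RPN is 50 (#3).

50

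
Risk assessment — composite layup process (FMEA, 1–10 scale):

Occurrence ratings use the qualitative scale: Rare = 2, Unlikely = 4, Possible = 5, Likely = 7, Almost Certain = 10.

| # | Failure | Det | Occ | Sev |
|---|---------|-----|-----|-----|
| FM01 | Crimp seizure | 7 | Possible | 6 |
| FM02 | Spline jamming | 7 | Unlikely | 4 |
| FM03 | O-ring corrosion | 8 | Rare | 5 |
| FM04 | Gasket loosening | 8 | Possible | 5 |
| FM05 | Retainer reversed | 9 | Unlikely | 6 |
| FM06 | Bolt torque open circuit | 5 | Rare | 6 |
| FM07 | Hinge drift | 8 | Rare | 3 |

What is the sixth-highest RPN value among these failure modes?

60

RPN = Severity × Occurrence × Detection:
  FM01: 6 × 5 × 7 = 210
  FM02: 4 × 4 × 7 = 112
  FM03: 5 × 2 × 8 = 80
  FM04: 5 × 5 × 8 = 200
  FM05: 6 × 4 × 9 = 216
  FM06: 6 × 2 × 5 = 60
  FM07: 3 × 2 × 8 = 48
Sorted descending: 216, 210, 200, 112, 80, 60, 48.
The sixth-highest RPN is 60 (FM06).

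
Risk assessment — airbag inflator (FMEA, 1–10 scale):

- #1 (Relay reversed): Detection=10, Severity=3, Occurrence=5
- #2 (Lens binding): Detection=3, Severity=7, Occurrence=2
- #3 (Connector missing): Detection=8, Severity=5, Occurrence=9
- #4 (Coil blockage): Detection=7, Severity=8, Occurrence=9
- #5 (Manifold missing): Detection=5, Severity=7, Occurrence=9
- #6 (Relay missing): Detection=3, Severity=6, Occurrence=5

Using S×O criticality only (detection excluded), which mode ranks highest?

Criticality = Severity × Occurrence:
  #1: 3 × 5 = 15
  #2: 7 × 2 = 14
  #3: 5 × 9 = 45
  #4: 8 × 9 = 72
  #5: 7 × 9 = 63
  #6: 6 × 5 = 30
Highest criticality is 72 → #4.

#4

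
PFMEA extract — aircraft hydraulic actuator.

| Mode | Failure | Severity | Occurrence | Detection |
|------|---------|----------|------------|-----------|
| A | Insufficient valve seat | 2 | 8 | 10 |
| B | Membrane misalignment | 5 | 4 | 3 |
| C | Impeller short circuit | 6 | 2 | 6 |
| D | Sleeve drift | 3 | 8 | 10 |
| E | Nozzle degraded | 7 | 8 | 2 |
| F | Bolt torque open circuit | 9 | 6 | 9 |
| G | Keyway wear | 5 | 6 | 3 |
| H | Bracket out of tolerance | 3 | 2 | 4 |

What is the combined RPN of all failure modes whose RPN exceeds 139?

RPN = Severity × Occurrence × Detection:
  A: 2 × 8 × 10 = 160
  B: 5 × 4 × 3 = 60
  C: 6 × 2 × 6 = 72
  D: 3 × 8 × 10 = 240
  E: 7 × 8 × 2 = 112
  F: 9 × 6 × 9 = 486
  G: 5 × 6 × 3 = 90
  H: 3 × 2 × 4 = 24
RPN > 139: A (160), D (240), F (486).
Sum: 160 + 240 + 486 = 886.

886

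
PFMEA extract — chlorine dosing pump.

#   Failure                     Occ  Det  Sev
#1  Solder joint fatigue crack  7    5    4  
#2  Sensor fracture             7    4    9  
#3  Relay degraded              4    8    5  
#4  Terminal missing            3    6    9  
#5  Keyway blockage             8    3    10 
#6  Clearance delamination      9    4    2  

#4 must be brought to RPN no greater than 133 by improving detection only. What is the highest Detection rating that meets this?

4

#4: S=9, O=3, D=6 → current RPN = 162.
Fixed product = 27. Need 27 × D ≤ 133, so D ≤ 133/27 = 4.93.
Maximum integer Detection rating = 4 (gives RPN 108; D=5 would give 135 > 133).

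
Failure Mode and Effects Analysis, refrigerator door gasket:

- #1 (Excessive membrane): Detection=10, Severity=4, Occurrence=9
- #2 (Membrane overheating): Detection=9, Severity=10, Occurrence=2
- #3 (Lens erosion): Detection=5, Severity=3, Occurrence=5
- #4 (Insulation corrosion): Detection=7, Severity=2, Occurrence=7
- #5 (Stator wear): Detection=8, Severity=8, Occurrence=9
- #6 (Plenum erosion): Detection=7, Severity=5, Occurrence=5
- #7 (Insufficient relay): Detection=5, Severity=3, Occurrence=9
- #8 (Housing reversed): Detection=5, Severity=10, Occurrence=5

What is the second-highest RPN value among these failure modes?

RPN = Severity × Occurrence × Detection:
  #1: 4 × 9 × 10 = 360
  #2: 10 × 2 × 9 = 180
  #3: 3 × 5 × 5 = 75
  #4: 2 × 7 × 7 = 98
  #5: 8 × 9 × 8 = 576
  #6: 5 × 5 × 7 = 175
  #7: 3 × 9 × 5 = 135
  #8: 10 × 5 × 5 = 250
Sorted descending: 576, 360, 250, 180, 175, 135, 98, 75.
The second-highest RPN is 360 (#1).

360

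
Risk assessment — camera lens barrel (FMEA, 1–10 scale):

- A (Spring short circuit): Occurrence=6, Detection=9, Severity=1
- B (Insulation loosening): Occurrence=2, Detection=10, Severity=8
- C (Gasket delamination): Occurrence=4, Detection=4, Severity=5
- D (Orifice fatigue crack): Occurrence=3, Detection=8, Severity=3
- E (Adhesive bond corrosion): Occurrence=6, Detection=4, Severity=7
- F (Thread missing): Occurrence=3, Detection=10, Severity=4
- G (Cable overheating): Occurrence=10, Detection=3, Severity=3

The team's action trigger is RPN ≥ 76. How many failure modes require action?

RPN = Severity × Occurrence × Detection:
  A: 1 × 6 × 9 = 54
  B: 8 × 2 × 10 = 160
  C: 5 × 4 × 4 = 80
  D: 3 × 3 × 8 = 72
  E: 7 × 6 × 4 = 168
  F: 4 × 3 × 10 = 120
  G: 3 × 10 × 3 = 90
Modes with RPN ≥ 76: B (160), C (80), E (168), F (120), G (90) → 5.

5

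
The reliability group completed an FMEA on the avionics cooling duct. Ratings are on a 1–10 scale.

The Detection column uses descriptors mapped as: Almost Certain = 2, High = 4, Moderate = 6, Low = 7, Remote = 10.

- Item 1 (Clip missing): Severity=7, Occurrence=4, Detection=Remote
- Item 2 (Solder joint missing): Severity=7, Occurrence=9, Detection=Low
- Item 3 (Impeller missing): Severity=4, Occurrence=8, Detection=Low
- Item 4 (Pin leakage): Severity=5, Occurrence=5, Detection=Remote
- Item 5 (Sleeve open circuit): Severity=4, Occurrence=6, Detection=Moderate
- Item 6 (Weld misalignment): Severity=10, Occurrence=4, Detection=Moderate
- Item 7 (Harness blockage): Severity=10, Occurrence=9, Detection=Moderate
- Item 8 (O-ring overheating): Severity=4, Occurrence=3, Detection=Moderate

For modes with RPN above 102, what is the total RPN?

RPN = Severity × Occurrence × Detection:
  Item 1: 7 × 4 × 10 = 280
  Item 2: 7 × 9 × 7 = 441
  Item 3: 4 × 8 × 7 = 224
  Item 4: 5 × 5 × 10 = 250
  Item 5: 4 × 6 × 6 = 144
  Item 6: 10 × 4 × 6 = 240
  Item 7: 10 × 9 × 6 = 540
  Item 8: 4 × 3 × 6 = 72
RPN > 102: Item 1 (280), Item 2 (441), Item 3 (224), Item 4 (250), Item 5 (144), Item 6 (240), Item 7 (540).
Sum: 280 + 441 + 224 + 250 + 144 + 240 + 540 = 2119.

2119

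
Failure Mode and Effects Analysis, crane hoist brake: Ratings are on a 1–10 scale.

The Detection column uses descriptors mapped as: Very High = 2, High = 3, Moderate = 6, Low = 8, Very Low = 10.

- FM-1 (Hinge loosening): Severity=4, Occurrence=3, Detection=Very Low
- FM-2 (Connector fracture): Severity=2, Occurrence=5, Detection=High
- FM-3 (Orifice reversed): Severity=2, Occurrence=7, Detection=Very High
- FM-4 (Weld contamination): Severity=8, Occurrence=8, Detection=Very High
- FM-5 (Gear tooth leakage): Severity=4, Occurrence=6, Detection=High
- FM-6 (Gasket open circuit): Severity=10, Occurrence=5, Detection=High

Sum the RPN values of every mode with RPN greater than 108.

RPN = Severity × Occurrence × Detection:
  FM-1: 4 × 3 × 10 = 120
  FM-2: 2 × 5 × 3 = 30
  FM-3: 2 × 7 × 2 = 28
  FM-4: 8 × 8 × 2 = 128
  FM-5: 4 × 6 × 3 = 72
  FM-6: 10 × 5 × 3 = 150
RPN > 108: FM-1 (120), FM-4 (128), FM-6 (150).
Sum: 120 + 128 + 150 = 398.

398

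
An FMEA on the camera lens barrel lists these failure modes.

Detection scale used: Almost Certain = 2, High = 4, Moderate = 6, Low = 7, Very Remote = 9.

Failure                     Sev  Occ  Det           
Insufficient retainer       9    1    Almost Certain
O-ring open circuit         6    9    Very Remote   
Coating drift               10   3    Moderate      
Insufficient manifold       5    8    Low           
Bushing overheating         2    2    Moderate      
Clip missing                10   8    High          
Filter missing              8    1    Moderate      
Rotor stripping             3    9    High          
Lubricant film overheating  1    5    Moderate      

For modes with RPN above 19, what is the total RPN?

RPN = Severity × Occurrence × Detection:
  Insufficient retainer: 9 × 1 × 2 = 18
  O-ring open circuit: 6 × 9 × 9 = 486
  Coating drift: 10 × 3 × 6 = 180
  Insufficient manifold: 5 × 8 × 7 = 280
  Bushing overheating: 2 × 2 × 6 = 24
  Clip missing: 10 × 8 × 4 = 320
  Filter missing: 8 × 1 × 6 = 48
  Rotor stripping: 3 × 9 × 4 = 108
  Lubricant film overheating: 1 × 5 × 6 = 30
RPN > 19: O-ring open circuit (486), Coating drift (180), Insufficient manifold (280), Bushing overheating (24), Clip missing (320), Filter missing (48), Rotor stripping (108), Lubricant film overheating (30).
Sum: 486 + 180 + 280 + 24 + 320 + 48 + 108 + 30 = 1476.

1476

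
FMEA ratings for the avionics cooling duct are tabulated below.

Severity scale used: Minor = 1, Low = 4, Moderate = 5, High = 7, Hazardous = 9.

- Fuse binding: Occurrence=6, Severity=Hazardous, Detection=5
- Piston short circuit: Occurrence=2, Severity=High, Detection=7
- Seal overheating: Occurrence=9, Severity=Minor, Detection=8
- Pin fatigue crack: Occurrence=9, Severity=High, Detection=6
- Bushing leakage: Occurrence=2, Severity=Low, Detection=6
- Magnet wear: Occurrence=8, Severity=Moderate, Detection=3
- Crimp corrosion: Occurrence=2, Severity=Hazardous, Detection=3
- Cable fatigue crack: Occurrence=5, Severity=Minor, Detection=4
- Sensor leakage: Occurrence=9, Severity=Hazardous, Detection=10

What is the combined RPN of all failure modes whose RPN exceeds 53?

1802

RPN = Severity × Occurrence × Detection:
  Fuse binding: 9 × 6 × 5 = 270
  Piston short circuit: 7 × 2 × 7 = 98
  Seal overheating: 1 × 9 × 8 = 72
  Pin fatigue crack: 7 × 9 × 6 = 378
  Bushing leakage: 4 × 2 × 6 = 48
  Magnet wear: 5 × 8 × 3 = 120
  Crimp corrosion: 9 × 2 × 3 = 54
  Cable fatigue crack: 1 × 5 × 4 = 20
  Sensor leakage: 9 × 9 × 10 = 810
RPN > 53: Fuse binding (270), Piston short circuit (98), Seal overheating (72), Pin fatigue crack (378), Magnet wear (120), Crimp corrosion (54), Sensor leakage (810).
Sum: 270 + 98 + 72 + 378 + 120 + 54 + 810 = 1802.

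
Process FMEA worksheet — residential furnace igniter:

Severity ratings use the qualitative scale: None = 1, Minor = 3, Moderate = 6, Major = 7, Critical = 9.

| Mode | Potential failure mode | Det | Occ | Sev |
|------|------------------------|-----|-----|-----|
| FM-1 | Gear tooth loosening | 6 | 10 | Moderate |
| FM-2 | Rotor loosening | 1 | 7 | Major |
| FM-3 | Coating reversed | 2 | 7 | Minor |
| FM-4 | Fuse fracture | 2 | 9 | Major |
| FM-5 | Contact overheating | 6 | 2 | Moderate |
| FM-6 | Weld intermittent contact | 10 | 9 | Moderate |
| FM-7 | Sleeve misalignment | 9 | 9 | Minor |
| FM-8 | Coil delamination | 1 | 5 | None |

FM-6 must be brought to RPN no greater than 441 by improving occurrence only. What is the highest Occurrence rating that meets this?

FM-6: S=6, O=9, D=10 → current RPN = 540.
Fixed product = 60. Need 60 × O ≤ 441, so O ≤ 441/60 = 7.35.
Maximum integer Occurrence rating = 7 (gives RPN 420; O=8 would give 480 > 441).

7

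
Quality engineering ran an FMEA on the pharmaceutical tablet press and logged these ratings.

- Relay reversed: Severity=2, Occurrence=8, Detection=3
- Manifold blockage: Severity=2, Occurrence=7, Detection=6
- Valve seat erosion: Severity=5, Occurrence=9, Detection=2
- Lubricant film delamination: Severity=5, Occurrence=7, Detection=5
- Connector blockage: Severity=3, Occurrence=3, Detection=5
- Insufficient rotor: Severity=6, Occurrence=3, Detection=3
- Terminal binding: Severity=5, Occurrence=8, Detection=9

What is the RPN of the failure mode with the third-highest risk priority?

RPN = Severity × Occurrence × Detection:
  Relay reversed: 2 × 8 × 3 = 48
  Manifold blockage: 2 × 7 × 6 = 84
  Valve seat erosion: 5 × 9 × 2 = 90
  Lubricant film delamination: 5 × 7 × 5 = 175
  Connector blockage: 3 × 3 × 5 = 45
  Insufficient rotor: 6 × 3 × 3 = 54
  Terminal binding: 5 × 8 × 9 = 360
Sorted descending: 360, 175, 90, 84, 54, 48, 45.
The third-highest RPN is 90 (Valve seat erosion).

90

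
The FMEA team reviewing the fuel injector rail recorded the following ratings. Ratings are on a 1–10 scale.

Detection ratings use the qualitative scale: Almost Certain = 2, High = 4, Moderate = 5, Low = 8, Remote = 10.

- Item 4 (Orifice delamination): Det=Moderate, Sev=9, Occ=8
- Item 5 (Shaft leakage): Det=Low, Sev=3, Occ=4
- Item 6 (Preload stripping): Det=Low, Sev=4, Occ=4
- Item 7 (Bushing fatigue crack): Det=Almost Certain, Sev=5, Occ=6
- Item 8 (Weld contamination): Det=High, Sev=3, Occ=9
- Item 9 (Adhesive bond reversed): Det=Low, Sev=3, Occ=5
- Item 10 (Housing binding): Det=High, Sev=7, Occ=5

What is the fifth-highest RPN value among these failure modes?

RPN = Severity × Occurrence × Detection:
  Item 4: 9 × 8 × 5 = 360
  Item 5: 3 × 4 × 8 = 96
  Item 6: 4 × 4 × 8 = 128
  Item 7: 5 × 6 × 2 = 60
  Item 8: 3 × 9 × 4 = 108
  Item 9: 3 × 5 × 8 = 120
  Item 10: 7 × 5 × 4 = 140
Sorted descending: 360, 140, 128, 120, 108, 96, 60.
The fifth-highest RPN is 108 (Item 8).

108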